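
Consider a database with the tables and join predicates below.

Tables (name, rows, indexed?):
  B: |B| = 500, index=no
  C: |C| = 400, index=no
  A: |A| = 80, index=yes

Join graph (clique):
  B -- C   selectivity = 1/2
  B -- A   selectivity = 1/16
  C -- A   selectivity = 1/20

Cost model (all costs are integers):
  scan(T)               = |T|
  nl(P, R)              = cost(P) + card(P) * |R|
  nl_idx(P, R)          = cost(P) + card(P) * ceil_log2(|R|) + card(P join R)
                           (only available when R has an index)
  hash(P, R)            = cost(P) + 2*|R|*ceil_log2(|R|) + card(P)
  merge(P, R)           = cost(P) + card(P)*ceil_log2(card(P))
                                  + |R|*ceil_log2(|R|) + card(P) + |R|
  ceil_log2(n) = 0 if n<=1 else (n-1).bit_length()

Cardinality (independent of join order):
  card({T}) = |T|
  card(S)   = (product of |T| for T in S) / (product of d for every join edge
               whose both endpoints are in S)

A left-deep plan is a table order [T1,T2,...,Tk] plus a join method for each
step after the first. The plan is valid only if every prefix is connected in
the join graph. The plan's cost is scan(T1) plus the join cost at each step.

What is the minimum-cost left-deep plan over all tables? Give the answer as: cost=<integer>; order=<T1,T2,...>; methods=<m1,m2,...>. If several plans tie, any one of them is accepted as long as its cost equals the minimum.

cost=11820; order=B,A,C; methods=hash,hash

Selinger DP (subsets sized 1..n):
  {B}: scan cost=500, card=500
  {C}: scan cost=400, card=400
  {A}: scan cost=80, card=80
  {BC}: card=100000; try (C,hash)→8200, (B,merge)→9400, (C,merge)→9500, (B,hash)→9800, (B,nl)→200400, (C,nl)→200500; best=8200 via (C,hash)
  {AB}: card=2500; try (A,hash)→2120, (B,merge)→5720, (A,merge)→6140, (A,nl_idx)→6500, (B,hash)→9160, (B,nl)→40080 …(+1); best=2120 via (A,hash)
  {AC}: card=1600; try (A,hash)→1920, (C,merge)→4720, (A,nl_idx)→4800, (A,merge)→5040, (C,hash)→7360, (C,nl)→32080 …(+1); best=1920 via (A,hash)
  {ABC}: card=25000; try (C,hash)→11820, (B,hash)→12520, (B,merge)→26120, (C,merge)→38620, (A,hash)→109320, (A,nl_idx)→733200 …(+4); best=11820 via (C,hash)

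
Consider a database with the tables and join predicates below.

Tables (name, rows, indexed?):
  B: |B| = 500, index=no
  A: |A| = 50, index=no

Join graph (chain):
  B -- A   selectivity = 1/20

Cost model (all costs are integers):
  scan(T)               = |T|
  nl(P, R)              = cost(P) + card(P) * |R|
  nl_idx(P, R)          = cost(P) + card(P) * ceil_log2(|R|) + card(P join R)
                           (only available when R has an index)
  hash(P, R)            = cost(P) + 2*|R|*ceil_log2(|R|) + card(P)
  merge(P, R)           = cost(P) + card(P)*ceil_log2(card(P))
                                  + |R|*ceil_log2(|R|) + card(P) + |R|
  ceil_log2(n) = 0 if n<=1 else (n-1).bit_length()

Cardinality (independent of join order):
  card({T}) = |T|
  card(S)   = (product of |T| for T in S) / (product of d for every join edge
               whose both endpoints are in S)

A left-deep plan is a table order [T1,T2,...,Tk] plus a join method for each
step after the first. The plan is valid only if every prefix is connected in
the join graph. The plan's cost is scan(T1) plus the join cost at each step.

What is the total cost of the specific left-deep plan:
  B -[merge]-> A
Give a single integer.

5850

step 1: scan B: cost=500, card=500
step 2: join A via merge
    card(P join A) = 500*50/(20) = 1250
    cost = 500 + 500*9 + 50*6 + 500 + 50 = 5850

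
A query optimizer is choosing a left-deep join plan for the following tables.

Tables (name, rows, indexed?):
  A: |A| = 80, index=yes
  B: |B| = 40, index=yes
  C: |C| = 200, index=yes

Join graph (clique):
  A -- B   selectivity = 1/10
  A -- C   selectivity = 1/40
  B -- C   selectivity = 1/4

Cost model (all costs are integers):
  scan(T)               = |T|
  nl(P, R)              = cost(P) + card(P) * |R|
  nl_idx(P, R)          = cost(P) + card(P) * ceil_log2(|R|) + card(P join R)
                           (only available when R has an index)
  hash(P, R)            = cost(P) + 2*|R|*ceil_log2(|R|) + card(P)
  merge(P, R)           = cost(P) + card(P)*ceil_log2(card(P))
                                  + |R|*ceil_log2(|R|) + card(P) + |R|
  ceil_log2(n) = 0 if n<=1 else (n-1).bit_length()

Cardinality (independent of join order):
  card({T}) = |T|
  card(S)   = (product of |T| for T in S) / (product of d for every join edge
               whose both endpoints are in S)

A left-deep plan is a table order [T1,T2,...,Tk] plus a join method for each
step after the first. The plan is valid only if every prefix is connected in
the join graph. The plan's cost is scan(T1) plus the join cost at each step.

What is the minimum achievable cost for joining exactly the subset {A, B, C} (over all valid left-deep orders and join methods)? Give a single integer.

2000

Selinger DP over subsets of {A,B,C}:
  {A}: scan cost=80, card=80
  {B}: scan cost=40, card=40
  {C}: scan cost=200, card=200
  {AB}: card=320; try (B,hash)→640, (A,nl_idx)→640, (B,nl_idx)→880, (A,merge)→960, (B,merge)→1000, (A,hash)→1200 …(+2); best=640 via (B,hash)
  {AC}: card=400; try (C,nl_idx)→1120, (A,hash)→1520, (A,nl_idx)→2000, (C,merge)→2520, (A,merge)→2640, (C,hash)→3360 …(+2); best=1120 via (C,nl_idx)
  {BC}: card=2000; try (B,hash)→880, (C,merge)→2120, (B,merge)→2280, (C,nl_idx)→2360, (C,hash)→3280, (B,nl_idx)→3400 …(+2); best=880 via (B,hash)
  {ABC}: card=400; try (B,hash)→2000, (C,nl_idx)→3600, (B,nl_idx)→3920, (A,hash)→4000, (C,hash)→4160, (B,merge)→5400 …(+6); best=2000 via (B,hash)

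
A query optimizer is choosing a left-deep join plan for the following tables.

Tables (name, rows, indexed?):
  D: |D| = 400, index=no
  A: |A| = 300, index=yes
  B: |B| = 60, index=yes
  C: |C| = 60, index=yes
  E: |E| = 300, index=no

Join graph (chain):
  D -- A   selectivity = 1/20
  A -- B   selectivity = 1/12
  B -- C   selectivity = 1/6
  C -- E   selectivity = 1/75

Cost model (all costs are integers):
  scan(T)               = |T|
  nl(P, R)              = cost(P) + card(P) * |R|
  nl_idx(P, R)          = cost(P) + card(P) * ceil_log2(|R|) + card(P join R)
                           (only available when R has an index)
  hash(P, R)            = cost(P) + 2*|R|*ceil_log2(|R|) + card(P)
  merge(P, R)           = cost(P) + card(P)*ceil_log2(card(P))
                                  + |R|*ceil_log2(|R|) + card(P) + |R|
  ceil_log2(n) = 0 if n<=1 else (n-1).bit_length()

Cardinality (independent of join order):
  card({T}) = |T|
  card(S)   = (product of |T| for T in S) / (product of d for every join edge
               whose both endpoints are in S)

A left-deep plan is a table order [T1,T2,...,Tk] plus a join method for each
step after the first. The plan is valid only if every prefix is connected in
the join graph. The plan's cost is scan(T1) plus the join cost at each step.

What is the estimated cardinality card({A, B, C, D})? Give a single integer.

300000

Tables in S: A(300), B(60), C(60), D(400)
Edges inside S: D-A(d=20), A-B(d=12), B-C(d=6)
numerator = 300 * 60 * 60 * 400 = 432000000
denominator = 20 * 12 * 6 = 1440
card(S) = 432000000 / 1440 = 300000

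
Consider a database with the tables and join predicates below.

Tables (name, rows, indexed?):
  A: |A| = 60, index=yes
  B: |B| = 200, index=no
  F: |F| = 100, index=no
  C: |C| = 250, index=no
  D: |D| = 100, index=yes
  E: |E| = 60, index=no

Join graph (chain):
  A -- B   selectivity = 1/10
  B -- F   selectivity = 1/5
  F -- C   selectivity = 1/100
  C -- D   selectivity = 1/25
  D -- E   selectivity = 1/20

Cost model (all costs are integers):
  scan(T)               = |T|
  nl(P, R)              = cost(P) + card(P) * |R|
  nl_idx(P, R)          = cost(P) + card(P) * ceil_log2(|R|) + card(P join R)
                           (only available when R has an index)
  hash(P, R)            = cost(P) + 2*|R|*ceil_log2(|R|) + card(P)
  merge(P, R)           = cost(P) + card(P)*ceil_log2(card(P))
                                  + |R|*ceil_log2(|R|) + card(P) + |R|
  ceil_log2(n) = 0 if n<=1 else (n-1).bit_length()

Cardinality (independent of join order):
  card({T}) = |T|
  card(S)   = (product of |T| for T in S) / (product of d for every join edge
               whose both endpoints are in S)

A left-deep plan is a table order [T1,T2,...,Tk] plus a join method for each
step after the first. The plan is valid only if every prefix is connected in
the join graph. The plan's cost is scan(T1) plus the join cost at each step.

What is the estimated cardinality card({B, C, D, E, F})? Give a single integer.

120000

Tables in S: B(200), C(250), D(100), E(60), F(100)
Edges inside S: B-F(d=5), F-C(d=100), C-D(d=25), D-E(d=20)
numerator = 200 * 250 * 100 * 60 * 100 = 30000000000
denominator = 5 * 100 * 25 * 20 = 250000
card(S) = 30000000000 / 250000 = 120000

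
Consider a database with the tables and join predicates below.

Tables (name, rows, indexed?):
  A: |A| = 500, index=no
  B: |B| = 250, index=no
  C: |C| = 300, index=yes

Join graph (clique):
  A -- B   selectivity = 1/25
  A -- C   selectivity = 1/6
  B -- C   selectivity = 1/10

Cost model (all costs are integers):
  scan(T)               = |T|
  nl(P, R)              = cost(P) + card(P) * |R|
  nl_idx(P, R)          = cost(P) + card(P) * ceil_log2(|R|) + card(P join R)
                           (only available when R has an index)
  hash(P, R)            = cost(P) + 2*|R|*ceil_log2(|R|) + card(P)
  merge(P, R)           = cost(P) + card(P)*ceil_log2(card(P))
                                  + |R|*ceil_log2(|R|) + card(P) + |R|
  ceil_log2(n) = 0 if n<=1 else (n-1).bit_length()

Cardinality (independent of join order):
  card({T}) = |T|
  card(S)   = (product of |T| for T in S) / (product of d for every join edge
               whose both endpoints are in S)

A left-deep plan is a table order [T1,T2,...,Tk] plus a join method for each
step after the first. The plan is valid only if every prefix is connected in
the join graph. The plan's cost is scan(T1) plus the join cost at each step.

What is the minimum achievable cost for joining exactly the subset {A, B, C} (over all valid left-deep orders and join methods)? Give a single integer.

Selinger DP over subsets of {A,B,C}:
  {A}: scan cost=500, card=500
  {B}: scan cost=250, card=250
  {C}: scan cost=300, card=300
  {AB}: card=5000; try (B,hash)→5000, (A,merge)→7500, (B,merge)→7750, (A,hash)→9500, (A,nl)→125250, (B,nl)→125500; best=5000 via (B,hash)
  {AC}: card=25000; try (C,hash)→6400, (A,merge)→8300, (C,merge)→8500, (A,hash)→9600, (C,nl_idx)→30000, (A,nl)→150300 …(+1); best=6400 via (C,hash)
  {BC}: card=7500; try (B,hash)→4600, (C,merge)→5500, (B,merge)→5550, (C,hash)→5900, (C,nl_idx)→10000, (C,nl)→75250 …(+1); best=4600 via (B,hash)
  {ABC}: card=25000; try (C,hash)→15400, (A,hash)→21100, (B,hash)→35400, (C,nl_idx)→75000, (C,merge)→78000, (A,merge)→114600 …(+4); best=15400 via (C,hash)

15400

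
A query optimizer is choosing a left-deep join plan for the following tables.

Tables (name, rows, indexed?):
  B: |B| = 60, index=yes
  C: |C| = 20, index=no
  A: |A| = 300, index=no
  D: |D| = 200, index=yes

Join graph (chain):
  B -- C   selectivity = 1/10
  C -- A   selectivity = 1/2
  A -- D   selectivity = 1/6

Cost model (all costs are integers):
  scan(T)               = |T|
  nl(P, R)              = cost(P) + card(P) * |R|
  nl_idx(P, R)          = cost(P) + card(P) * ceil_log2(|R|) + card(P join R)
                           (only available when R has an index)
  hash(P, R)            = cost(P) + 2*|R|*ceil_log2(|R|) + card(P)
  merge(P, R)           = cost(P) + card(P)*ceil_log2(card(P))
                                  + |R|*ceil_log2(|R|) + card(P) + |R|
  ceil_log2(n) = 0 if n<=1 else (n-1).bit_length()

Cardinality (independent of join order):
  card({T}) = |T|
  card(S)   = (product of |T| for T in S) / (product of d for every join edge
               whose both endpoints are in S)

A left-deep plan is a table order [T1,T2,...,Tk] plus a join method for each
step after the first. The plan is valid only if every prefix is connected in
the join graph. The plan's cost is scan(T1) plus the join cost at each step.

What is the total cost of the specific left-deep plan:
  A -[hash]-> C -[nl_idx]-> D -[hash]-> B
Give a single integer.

225520

step 1: scan A: cost=300, card=300
step 2: join C via hash
    card(P join C) = 300*20/(2) = 3000
    cost = 300 + 2*20*5 + 300 = 800
step 3: join D via nl_idx
    card(P join D) = 3000*200/(6) = 100000
    cost = 800 + 3000*8 + 100000 = 124800
step 4: join B via hash
    card(P join B) = 100000*60/(10) = 600000
    cost = 124800 + 2*60*6 + 100000 = 225520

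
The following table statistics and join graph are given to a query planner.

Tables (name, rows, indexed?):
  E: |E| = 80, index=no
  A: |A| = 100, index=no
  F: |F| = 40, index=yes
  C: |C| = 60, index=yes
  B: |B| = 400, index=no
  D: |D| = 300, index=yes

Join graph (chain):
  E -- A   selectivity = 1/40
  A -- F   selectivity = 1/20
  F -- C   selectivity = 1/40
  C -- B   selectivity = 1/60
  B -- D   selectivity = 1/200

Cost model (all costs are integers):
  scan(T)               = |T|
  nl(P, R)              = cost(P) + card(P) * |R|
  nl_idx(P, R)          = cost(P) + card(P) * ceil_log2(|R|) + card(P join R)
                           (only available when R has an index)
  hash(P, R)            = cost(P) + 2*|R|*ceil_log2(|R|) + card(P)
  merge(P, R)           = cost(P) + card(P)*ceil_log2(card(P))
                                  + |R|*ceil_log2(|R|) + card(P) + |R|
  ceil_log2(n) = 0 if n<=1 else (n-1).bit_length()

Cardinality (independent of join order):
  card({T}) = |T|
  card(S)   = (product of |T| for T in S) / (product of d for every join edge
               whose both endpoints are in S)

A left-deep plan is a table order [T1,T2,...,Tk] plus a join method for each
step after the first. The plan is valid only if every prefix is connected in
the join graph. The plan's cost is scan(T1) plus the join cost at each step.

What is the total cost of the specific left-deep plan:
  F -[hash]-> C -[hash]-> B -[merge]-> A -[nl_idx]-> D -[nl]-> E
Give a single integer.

step 1: scan F: cost=40, card=40
step 2: join C via hash
    card(P join C) = 40*60/(40) = 60
    cost = 40 + 2*60*6 + 40 = 800
step 3: join B via hash
    card(P join B) = 60*400/(60) = 400
    cost = 800 + 2*400*9 + 60 = 8060
step 4: join A via merge
    card(P join A) = 400*100/(20) = 2000
    cost = 8060 + 400*9 + 100*7 + 400 + 100 = 12860
step 5: join D via nl_idx
    card(P join D) = 2000*300/(200) = 3000
    cost = 12860 + 2000*9 + 3000 = 33860
step 6: join E via nl
    card(P join E) = 3000*80/(40) = 6000
    cost = 33860 + 3000*80 = 273860

273860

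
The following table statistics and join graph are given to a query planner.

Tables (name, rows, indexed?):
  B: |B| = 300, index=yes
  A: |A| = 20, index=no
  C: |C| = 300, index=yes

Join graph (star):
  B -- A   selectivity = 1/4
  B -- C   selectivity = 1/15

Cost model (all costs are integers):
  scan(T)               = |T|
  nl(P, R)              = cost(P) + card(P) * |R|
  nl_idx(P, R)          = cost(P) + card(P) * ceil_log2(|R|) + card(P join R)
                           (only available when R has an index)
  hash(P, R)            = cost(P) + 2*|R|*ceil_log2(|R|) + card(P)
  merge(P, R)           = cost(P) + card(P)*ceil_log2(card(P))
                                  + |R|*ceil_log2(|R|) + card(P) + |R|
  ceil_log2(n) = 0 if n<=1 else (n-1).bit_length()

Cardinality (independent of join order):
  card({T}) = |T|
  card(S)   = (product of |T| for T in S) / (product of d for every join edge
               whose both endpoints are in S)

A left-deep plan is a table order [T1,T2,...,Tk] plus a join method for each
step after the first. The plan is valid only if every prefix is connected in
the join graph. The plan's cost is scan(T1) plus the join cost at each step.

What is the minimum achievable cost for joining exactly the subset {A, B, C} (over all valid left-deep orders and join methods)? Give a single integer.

Selinger DP over subsets of {A,B,C}:
  {B}: scan cost=300, card=300
  {A}: scan cost=20, card=20
  {C}: scan cost=300, card=300
  {AB}: card=1500; try (A,hash)→800, (B,nl_idx)→1700, (B,merge)→3140, (A,merge)→3420, (B,hash)→5440, (B,nl)→6020 …(+1); best=800 via (A,hash)
  {BC}: card=6000; try (C,hash)→6000, (B,hash)→6000, (C,merge)→6300, (B,merge)→6300, (C,nl_idx)→9000, (B,nl_idx)→9000 …(+2); best=6000 via (C,hash)
  {ABC}: card=30000; try (C,hash)→7700, (A,hash)→12200, (C,merge)→21800, (C,nl_idx)→44300, (A,merge)→90120, (A,nl)→126000 …(+1); best=7700 via (C,hash)

7700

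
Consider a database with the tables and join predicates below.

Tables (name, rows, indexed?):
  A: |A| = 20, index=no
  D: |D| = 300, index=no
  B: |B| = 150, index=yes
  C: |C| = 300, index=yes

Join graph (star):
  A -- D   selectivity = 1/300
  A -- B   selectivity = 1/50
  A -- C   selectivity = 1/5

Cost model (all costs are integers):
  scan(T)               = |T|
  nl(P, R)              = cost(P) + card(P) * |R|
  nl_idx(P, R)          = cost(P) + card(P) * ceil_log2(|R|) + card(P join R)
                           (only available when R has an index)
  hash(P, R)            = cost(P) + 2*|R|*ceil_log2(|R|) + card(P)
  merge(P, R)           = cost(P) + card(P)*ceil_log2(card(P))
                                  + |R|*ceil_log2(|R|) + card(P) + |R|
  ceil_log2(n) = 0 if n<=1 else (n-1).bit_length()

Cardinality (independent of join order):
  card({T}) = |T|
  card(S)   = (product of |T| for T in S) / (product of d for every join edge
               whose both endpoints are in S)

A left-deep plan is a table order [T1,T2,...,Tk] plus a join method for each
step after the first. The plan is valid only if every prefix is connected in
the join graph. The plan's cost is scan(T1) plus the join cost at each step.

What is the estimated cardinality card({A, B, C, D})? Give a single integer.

3600

Tables in S: A(20), B(150), C(300), D(300)
Edges inside S: A-D(d=300), A-B(d=50), A-C(d=5)
numerator = 20 * 150 * 300 * 300 = 270000000
denominator = 300 * 50 * 5 = 75000
card(S) = 270000000 / 75000 = 3600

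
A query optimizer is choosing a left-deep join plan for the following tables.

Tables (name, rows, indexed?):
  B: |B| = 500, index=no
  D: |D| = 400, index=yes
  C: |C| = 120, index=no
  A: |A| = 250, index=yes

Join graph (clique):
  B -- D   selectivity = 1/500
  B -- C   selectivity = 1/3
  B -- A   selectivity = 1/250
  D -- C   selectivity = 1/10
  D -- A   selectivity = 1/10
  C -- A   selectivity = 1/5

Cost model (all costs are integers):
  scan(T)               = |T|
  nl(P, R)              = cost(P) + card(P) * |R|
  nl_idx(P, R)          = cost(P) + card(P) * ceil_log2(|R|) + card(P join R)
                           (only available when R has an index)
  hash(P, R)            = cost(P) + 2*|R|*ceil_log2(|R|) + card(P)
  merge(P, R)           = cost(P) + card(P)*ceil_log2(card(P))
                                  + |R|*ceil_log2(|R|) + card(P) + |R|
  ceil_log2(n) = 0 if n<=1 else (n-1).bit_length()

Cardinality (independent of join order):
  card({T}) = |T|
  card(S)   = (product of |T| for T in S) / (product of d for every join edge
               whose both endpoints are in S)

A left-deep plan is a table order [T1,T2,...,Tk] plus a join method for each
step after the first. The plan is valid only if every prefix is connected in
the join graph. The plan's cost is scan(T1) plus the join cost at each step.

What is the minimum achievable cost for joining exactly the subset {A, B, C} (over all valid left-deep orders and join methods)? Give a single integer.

7180

Selinger DP over subsets of {A,B,C}:
  {B}: scan cost=500, card=500
  {C}: scan cost=120, card=120
  {A}: scan cost=250, card=250
  {BC}: card=20000; try (C,hash)→2680, (B,merge)→6080, (C,merge)→6460, (B,hash)→9240, (B,nl)→60120, (C,nl)→60500; best=2680 via (C,hash)
  {AB}: card=500; try (A,hash)→5000, (A,nl_idx)→5000, (B,merge)→7500, (A,merge)→7750, (B,hash)→9500, (B,nl)→125250 …(+1); best=5000 via (A,hash)
  {AC}: card=6000; try (C,hash)→2180, (A,merge)→3330, (C,merge)→3460, (A,hash)→4240, (A,nl_idx)→7080, (A,nl)→30120 …(+1); best=2180 via (C,hash)
  {ABC}: card=4000; try (C,hash)→7180, (C,merge)→10960, (B,hash)→17180, (A,hash)→26680, (C,nl)→65000, (B,merge)→91180 …(+4); best=7180 via (C,hash)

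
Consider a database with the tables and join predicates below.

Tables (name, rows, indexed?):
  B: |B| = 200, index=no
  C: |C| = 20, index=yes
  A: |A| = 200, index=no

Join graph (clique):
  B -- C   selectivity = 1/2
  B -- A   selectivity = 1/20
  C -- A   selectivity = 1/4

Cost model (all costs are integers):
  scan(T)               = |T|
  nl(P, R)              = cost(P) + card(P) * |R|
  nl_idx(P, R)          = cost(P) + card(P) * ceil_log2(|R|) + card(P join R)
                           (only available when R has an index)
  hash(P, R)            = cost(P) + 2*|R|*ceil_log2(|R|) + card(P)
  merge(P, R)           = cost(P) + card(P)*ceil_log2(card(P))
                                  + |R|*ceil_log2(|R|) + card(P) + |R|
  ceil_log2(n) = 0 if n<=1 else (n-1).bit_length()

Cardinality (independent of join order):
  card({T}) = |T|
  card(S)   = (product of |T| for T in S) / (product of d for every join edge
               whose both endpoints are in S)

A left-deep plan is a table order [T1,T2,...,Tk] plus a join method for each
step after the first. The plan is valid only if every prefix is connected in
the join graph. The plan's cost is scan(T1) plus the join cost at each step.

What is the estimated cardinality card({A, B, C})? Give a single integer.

Tables in S: A(200), B(200), C(20)
Edges inside S: B-C(d=2), B-A(d=20), C-A(d=4)
numerator = 200 * 200 * 20 = 800000
denominator = 2 * 20 * 4 = 160
card(S) = 800000 / 160 = 5000

5000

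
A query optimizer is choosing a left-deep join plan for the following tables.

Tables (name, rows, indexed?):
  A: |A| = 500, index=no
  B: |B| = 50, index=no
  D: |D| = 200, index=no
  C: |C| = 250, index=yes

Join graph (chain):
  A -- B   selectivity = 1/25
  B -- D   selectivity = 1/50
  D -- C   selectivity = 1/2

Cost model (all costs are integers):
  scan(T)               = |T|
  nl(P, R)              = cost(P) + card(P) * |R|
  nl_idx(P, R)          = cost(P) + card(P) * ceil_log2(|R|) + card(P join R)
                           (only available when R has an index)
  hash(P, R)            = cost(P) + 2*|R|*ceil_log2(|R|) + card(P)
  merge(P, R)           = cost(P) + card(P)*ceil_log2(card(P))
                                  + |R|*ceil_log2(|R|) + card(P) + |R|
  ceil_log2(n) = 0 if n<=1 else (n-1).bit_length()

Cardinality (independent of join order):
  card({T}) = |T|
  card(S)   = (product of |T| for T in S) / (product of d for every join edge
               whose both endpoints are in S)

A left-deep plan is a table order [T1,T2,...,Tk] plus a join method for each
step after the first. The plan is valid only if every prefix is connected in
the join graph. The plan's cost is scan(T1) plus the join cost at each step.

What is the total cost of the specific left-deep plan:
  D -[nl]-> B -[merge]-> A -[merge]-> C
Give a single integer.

step 1: scan D: cost=200, card=200
step 2: join B via nl
    card(P join B) = 200*50/(50) = 200
    cost = 200 + 200*50 = 10200
step 3: join A via merge
    card(P join A) = 200*500/(25) = 4000
    cost = 10200 + 200*8 + 500*9 + 200 + 500 = 17000
step 4: join C via merge
    card(P join C) = 4000*250/(2) = 500000
    cost = 17000 + 4000*12 + 250*8 + 4000 + 250 = 71250

71250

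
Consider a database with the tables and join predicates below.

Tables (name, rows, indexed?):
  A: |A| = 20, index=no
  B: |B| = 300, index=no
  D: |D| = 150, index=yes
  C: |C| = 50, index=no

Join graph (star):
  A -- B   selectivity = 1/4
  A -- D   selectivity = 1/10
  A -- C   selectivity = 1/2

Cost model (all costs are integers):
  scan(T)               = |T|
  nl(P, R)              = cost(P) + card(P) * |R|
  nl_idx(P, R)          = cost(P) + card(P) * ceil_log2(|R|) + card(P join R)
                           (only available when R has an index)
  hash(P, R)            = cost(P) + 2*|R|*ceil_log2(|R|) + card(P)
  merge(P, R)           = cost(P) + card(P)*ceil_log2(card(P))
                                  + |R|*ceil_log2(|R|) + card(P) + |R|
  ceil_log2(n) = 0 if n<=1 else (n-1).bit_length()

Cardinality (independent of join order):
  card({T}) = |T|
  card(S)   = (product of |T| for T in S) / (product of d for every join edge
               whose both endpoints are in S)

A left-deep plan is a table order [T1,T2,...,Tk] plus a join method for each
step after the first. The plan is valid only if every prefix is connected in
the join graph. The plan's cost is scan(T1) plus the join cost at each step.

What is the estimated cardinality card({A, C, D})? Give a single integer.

Tables in S: A(20), C(50), D(150)
Edges inside S: A-D(d=10), A-C(d=2)
numerator = 20 * 50 * 150 = 150000
denominator = 10 * 2 = 20
card(S) = 150000 / 20 = 7500

7500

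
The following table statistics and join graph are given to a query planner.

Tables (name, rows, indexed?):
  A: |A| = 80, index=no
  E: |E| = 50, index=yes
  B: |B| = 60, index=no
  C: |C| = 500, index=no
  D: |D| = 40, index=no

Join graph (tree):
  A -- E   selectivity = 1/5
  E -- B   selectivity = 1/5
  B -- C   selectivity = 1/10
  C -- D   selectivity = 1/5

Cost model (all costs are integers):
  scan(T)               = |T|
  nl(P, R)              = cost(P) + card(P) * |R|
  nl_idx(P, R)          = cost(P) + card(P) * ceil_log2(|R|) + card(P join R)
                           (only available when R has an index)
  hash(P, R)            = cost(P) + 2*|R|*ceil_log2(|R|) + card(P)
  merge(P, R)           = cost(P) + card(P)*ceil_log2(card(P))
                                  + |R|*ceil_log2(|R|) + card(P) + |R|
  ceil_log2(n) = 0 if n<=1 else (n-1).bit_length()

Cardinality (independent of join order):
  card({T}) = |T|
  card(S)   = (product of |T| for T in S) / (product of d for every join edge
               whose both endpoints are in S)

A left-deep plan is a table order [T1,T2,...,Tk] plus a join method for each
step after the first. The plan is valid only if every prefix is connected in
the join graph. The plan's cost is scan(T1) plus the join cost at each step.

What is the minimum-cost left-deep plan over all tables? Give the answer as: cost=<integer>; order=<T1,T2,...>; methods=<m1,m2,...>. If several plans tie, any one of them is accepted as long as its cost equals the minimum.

Selinger DP (subsets sized 1..n):
  {A}: scan cost=80, card=80
  {E}: scan cost=50, card=50
  {B}: scan cost=60, card=60
  {C}: scan cost=500, card=500
  {D}: scan cost=40, card=40
  {AE}: card=800; try (E,hash)→760, (A,merge)→1040, (E,merge)→1070, (A,hash)→1220, (E,nl_idx)→1360, (A,nl)→4050 …(+1); best=760 via (E,hash)
  {BE}: card=600; try (E,hash)→720, (B,hash)→820, (B,merge)→820, (E,merge)→830, (E,nl_idx)→1020, (B,nl)→3050 …(+1); best=720 via (E,hash)
  {BC}: card=3000; try (B,hash)→1720, (C,merge)→5480, (B,merge)→5920, (C,hash)→9120, (C,nl)→30060, (B,nl)→30500; best=1720 via (B,hash)
  {CD}: card=4000; try (D,hash)→1480, (C,merge)→5320, (D,merge)→5780, (C,hash)→9080, (C,nl)→20040, (D,nl)→20500; best=1480 via (D,hash)
  {ABE}: card=9600; try (B,hash)→2280, (A,hash)→2440, (A,merge)→7960, (B,merge)→9980, (A,nl)→48720, (B,nl)→48760; best=2280 via (B,hash)
  {BCE}: card=30000; try (E,hash)→5320, (C,hash)→10320, (C,merge)→12320, (E,merge)→41070, (E,nl_idx)→49720, (E,nl)→151720 …(+1); best=5320 via (E,hash)
  {BCD}: card=24000; try (D,hash)→5200, (B,hash)→6200, (D,merge)→41000, (B,merge)→53900, (D,nl)→121720, (B,nl)→241480; best=5200 via (D,hash)
  {ABCE}: card=480000; try (C,hash)→20880, (A,hash)→36440, (C,merge)→151280, (A,merge)→485960, (A,nl)→2405320, (C,nl)→4802280; best=20880 via (C,hash)
  {BCDE}: card=240000; try (E,hash)→29800, (D,hash)→35800, (E,nl_idx)→389200, (E,merge)→389550, (D,merge)→485600, (E,nl)→1205200 …(+1); best=29800 via (E,hash)
  {ABCDE}: card=3840000; try (A,hash)→270920, (D,hash)→501360, (A,merge)→4590440, (D,merge)→9621160, (D,nl)→19220880, (A,nl)→19229800; best=270920 via (A,hash)

cost=270920; order=C,B,D,E,A; methods=hash,hash,hash,hash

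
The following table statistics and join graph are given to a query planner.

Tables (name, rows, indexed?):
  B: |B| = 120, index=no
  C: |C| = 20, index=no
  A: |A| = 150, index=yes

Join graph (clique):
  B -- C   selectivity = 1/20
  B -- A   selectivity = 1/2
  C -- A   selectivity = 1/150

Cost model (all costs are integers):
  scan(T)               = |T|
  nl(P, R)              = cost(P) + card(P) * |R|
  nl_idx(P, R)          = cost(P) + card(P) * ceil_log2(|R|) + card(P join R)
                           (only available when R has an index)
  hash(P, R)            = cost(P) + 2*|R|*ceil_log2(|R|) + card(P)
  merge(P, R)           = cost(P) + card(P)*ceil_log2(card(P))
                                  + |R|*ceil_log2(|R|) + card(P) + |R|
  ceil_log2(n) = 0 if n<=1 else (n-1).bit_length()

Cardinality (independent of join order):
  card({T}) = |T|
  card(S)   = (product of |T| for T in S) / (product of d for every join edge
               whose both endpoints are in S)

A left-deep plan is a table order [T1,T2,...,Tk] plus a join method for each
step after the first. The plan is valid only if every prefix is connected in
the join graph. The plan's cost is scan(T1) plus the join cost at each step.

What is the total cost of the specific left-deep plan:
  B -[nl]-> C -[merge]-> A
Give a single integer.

step 1: scan B: cost=120, card=120
step 2: join C via nl
    card(P join C) = 120*20/(20) = 120
    cost = 120 + 120*20 = 2520
step 3: join A via merge
    card(P join A) = 120*150/(2*150) = 60
    cost = 2520 + 120*7 + 150*8 + 120 + 150 = 4830

4830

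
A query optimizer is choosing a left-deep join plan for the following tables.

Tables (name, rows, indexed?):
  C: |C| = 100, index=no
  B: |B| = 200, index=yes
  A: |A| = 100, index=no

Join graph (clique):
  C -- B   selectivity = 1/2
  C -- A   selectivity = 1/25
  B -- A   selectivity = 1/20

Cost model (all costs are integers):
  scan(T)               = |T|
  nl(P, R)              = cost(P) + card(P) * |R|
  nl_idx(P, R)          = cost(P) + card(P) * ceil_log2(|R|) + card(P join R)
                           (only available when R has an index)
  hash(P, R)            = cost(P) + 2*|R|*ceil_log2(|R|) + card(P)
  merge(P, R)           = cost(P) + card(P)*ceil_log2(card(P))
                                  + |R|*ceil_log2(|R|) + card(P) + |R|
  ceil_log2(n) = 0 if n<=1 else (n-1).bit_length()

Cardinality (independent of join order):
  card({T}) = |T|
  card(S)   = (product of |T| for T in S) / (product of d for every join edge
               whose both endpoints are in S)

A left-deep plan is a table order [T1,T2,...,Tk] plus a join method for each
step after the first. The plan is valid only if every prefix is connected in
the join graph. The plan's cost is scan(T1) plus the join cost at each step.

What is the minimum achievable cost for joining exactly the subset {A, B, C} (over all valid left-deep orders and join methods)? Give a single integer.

4200

Selinger DP over subsets of {A,B,C}:
  {C}: scan cost=100, card=100
  {B}: scan cost=200, card=200
  {A}: scan cost=100, card=100
  {BC}: card=10000; try (C,hash)→1800, (B,merge)→2700, (C,merge)→2800, (B,hash)→3400, (B,nl_idx)→10900, (B,nl)→20100 …(+1); best=1800 via (C,hash)
  {AC}: card=400; try (C,hash)→1600, (A,hash)→1600, (C,merge)→1700, (A,merge)→1700, (C,nl)→10100, (A,nl)→10100; best=1600 via (C,hash)
  {AB}: card=1000; try (A,hash)→1800, (B,nl_idx)→1900, (B,merge)→2700, (A,merge)→2800, (B,hash)→3400, (B,nl)→20100 …(+1); best=1800 via (A,hash)
  {ABC}: card=2000; try (C,hash)→4200, (B,hash)→5200, (B,nl_idx)→6800, (B,merge)→7400, (A,hash)→13200, (C,merge)→13600 …(+4); best=4200 via (C,hash)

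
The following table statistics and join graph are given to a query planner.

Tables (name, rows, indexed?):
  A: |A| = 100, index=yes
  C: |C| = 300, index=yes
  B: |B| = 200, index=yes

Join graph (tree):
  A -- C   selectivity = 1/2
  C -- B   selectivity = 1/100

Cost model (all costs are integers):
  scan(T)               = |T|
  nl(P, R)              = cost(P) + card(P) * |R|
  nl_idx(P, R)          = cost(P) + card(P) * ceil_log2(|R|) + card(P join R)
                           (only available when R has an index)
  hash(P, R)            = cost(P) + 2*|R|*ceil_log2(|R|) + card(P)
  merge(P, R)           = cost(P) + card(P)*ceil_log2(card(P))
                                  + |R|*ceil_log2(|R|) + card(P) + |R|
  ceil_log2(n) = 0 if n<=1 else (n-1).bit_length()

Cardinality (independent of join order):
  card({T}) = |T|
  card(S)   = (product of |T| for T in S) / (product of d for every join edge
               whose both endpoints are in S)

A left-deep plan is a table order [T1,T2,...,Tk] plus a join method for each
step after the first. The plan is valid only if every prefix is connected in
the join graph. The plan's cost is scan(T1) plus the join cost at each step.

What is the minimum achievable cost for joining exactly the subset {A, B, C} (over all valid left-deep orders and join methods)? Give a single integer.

Selinger DP over subsets of {A,B,C}:
  {A}: scan cost=100, card=100
  {C}: scan cost=300, card=300
  {B}: scan cost=200, card=200
  {AC}: card=15000; try (A,hash)→2000, (C,merge)→3900, (A,merge)→4100, (C,hash)→5600, (C,nl_idx)→16000, (A,nl_idx)→17400 …(+2); best=2000 via (A,hash)
  {BC}: card=600; try (C,nl_idx)→2600, (B,nl_idx)→3300, (B,hash)→3800, (C,merge)→5000, (B,merge)→5100, (C,hash)→5800 …(+2); best=2600 via (C,nl_idx)
  {ABC}: card=30000; try (A,hash)→4600, (A,merge)→10000, (B,hash)→20200, (A,nl_idx)→36800, (A,nl)→62600, (B,nl_idx)→152000 …(+2); best=4600 via (A,hash)

4600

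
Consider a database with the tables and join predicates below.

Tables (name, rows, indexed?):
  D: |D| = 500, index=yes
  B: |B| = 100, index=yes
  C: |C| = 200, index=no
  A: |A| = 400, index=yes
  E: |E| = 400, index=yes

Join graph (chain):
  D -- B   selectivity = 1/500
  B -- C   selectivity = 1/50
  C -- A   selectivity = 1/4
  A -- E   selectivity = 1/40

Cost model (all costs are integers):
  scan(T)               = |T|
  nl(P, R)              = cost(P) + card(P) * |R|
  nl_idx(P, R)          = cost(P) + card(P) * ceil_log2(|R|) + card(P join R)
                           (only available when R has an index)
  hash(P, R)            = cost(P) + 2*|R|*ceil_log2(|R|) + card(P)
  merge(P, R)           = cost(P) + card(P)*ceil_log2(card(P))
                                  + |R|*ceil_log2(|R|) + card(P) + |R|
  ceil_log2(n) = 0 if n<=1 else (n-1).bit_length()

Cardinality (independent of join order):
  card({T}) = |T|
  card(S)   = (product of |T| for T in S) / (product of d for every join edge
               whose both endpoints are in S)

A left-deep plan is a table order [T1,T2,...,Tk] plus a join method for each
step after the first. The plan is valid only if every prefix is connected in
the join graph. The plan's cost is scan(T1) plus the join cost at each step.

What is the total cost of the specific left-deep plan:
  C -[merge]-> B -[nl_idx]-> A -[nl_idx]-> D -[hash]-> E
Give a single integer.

step 1: scan C: cost=200, card=200
step 2: join B via merge
    card(P join B) = 200*100/(50) = 400
    cost = 200 + 200*8 + 100*7 + 200 + 100 = 2800
step 3: join A via nl_idx
    card(P join A) = 400*400/(4) = 40000
    cost = 2800 + 400*9 + 40000 = 46400
step 4: join D via nl_idx
    card(P join D) = 40000*500/(500) = 40000
    cost = 46400 + 40000*9 + 40000 = 446400
step 5: join E via hash
    card(P join E) = 40000*400/(40) = 400000
    cost = 446400 + 2*400*9 + 40000 = 493600

493600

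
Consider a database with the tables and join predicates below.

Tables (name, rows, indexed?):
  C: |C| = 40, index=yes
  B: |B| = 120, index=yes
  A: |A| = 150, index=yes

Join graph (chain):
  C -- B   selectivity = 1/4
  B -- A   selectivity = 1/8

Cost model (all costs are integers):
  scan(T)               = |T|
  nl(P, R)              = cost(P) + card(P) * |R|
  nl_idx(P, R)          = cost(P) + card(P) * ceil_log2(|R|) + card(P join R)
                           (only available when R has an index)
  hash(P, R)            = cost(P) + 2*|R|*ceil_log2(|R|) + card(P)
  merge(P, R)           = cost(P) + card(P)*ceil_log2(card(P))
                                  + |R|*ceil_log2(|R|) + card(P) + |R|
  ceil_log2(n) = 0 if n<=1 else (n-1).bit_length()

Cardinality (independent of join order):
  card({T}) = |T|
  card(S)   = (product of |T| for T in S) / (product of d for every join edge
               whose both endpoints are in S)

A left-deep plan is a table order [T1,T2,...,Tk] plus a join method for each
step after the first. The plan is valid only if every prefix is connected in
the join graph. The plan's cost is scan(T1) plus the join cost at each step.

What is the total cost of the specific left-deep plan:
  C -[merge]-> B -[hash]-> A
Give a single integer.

step 1: scan C: cost=40, card=40
step 2: join B via merge
    card(P join B) = 40*120/(4) = 1200
    cost = 40 + 40*6 + 120*7 + 40 + 120 = 1280
step 3: join A via hash
    card(P join A) = 1200*150/(8) = 22500
    cost = 1280 + 2*150*8 + 1200 = 4880

4880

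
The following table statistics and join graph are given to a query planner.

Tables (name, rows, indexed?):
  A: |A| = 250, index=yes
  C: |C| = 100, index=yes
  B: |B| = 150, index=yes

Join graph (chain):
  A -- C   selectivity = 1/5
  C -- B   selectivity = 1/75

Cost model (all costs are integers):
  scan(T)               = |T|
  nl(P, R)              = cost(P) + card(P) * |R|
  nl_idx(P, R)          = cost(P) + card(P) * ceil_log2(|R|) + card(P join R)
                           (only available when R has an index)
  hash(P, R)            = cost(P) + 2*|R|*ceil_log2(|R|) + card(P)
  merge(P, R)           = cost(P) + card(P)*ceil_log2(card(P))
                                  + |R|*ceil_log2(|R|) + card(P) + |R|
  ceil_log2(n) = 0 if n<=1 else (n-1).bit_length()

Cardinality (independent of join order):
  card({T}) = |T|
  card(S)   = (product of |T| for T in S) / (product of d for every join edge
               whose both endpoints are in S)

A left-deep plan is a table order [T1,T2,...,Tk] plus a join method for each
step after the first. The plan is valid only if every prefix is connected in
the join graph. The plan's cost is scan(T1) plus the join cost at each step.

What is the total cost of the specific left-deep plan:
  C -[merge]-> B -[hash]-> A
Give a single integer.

6450

step 1: scan C: cost=100, card=100
step 2: join B via merge
    card(P join B) = 100*150/(75) = 200
    cost = 100 + 100*7 + 150*8 + 100 + 150 = 2250
step 3: join A via hash
    card(P join A) = 200*250/(5) = 10000
    cost = 2250 + 2*250*8 + 200 = 6450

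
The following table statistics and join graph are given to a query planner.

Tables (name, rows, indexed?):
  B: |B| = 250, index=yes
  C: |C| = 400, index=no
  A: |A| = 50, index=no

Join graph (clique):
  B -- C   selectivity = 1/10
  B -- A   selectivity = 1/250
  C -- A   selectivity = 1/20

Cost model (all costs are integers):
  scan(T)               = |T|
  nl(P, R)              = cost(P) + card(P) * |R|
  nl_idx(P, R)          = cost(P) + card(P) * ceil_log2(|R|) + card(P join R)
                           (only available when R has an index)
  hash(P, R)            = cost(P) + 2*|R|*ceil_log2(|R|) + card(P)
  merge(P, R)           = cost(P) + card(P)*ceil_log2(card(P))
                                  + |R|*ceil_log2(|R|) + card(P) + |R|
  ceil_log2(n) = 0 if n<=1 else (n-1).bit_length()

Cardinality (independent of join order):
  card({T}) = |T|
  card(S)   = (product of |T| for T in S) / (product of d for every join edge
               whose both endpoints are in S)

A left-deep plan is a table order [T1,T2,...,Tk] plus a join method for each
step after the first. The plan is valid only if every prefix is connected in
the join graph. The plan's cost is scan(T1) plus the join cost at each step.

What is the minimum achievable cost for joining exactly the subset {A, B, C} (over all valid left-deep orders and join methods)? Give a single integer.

Selinger DP over subsets of {A,B,C}:
  {B}: scan cost=250, card=250
  {C}: scan cost=400, card=400
  {A}: scan cost=50, card=50
  {BC}: card=10000; try (B,hash)→4800, (C,merge)→6500, (B,merge)→6650, (C,hash)→7700, (B,nl_idx)→13600, (C,nl)→100250 …(+1); best=4800 via (B,hash)
  {AB}: card=50; try (B,nl_idx)→500, (A,hash)→1100, (B,merge)→2650, (A,merge)→2850, (B,hash)→4100, (B,nl)→12550 …(+1); best=500 via (B,nl_idx)
  {AC}: card=1000; try (A,hash)→1400, (C,merge)→4400, (A,merge)→4750, (C,hash)→7300, (C,nl)→20050, (A,nl)→20400; best=1400 via (A,hash)
  {ABC}: card=100; try (C,merge)→4850, (B,hash)→6400, (C,hash)→7750, (B,nl_idx)→9500, (B,merge)→14650, (A,hash)→15400 …(+4); best=4850 via (C,merge)

4850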